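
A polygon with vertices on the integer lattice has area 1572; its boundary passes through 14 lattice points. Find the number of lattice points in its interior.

Pick's theorem A = I + B/2 − 1 rearranges to I = A − B/2 + 1 = 1572 − 14/2 + 1 = 1566.

1566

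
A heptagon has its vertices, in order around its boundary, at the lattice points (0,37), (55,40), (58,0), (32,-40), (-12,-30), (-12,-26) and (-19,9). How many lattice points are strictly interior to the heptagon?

Using the shoelace formula, 2A = |(0·40 − 55·37) + (55·0 − 58·40) + (58·(-40) − 32·0) + (32·(-30) − (-12)·(-40)) + ((-12)·(-26) − (-12)·(-30)) + ((-12)·9 − (-19)·(-26)) + ((-19)·37 − 0·9)| = 9468, so the area is 4734.
Summing gcd(|Δx|,|Δy|) over the edges gives the boundary count: gcd(55,3) + gcd(3,40) + gcd(26,40) + gcd(44,10) + gcd(0,4) + gcd(7,35) + gcd(19,28) = 1+1+2+2+4+7+1 = 18.
By Pick's theorem A = I + B/2 − 1, so I = 4734 − 18/2 + 1 = 4726.

4726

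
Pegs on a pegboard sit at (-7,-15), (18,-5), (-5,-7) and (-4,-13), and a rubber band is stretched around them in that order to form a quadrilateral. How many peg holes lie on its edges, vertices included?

8

The number of boundary lattice points is Σ gcd(|Δx|,|Δy|) = gcd(25,10) + gcd(23,2) + gcd(1,6) + gcd(3,2) = 5+1+1+1 = 8.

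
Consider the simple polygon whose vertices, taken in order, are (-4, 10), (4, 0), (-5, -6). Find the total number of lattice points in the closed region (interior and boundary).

The shoelace formula gives twice the area as |[(-4)·0 − 4·10] + [4·(-6) − (-5)·0] + [(-5)·10 − (-4)·(-6)]| = 138, so the area is 69.
Summing gcd(|Δx|,|Δy|) over the edges gives the boundary count: gcd(8,10) + gcd(9,6) + gcd(1,16) = 2+3+1 = 6.
Pick's theorem gives I = A − B/2 + 1 = 69 − 6/2 + 1 = 67, so the closed region contains I + B = 67 + 6 = 73 lattice points.

73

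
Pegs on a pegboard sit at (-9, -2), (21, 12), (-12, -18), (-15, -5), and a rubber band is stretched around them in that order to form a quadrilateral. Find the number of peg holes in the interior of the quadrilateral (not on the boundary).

The shoelace formula gives twice the area as |((-9)·12 − 21·(-2)) + (21·(-18) − (-12)·12) + ((-12)·(-5) − (-15)·(-18)) + ((-15)·(-2) − (-9)·(-5))| = 525, so the area is 525/2.
Along each edge there are gcd(|Δx|,|Δy|)+1 lattice points, so counting each shared vertex once the boundary has gcd(30,14) + gcd(33,30) + gcd(3,13) + gcd(6,3) = 2+3+1+3 = 9.
By Pick's theorem A = I + B/2 − 1, so I = 525/2 − 9/2 + 1 = 259.

259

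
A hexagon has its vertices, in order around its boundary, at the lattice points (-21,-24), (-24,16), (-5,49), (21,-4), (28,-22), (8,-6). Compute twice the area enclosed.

The shoelace formula gives twice the area as |[(-21)·16 − (-24)·(-24)] + [(-24)·49 − (-5)·16] + [(-5)·(-4) − 21·49] + [21·(-22) − 28·(-4)] + [28·(-6) − 8·(-22)] + [8·(-24) − (-21)·(-6)]| = 3677, so the area is 1838.5.

3677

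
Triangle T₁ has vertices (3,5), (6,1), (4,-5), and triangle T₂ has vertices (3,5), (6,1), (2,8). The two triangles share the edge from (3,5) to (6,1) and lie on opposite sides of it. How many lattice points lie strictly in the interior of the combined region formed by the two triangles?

14

The union is the simple quadrilateral with vertices (3,5), (4,-5), (6,1), (2,8) in order.
The shoelace formula gives twice the area as |(3·(-5) − 4·5) + (4·1 − 6·(-5)) + (6·8 − 2·1) + (2·5 − 3·8)| = 31, so the area is 31/2.
The number of boundary lattice points is Σ gcd(|Δx|,|Δy|) = gcd(1,10) + gcd(2,6) + gcd(4,7) + gcd(1,3) = 1+2+1+1 = 5.
By Pick's theorem I = A − B/2 + 1 = 31/2 − 5/2 + 1 = 14.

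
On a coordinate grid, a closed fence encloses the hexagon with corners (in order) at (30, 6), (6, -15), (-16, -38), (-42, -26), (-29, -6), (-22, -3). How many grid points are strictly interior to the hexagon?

By the shoelace formula, twice the signed area is |[30·(-15) − 6·6] + [6·(-38) − (-16)·(-15)] + [(-16)·(-26) − (-42)·(-38)] + [(-42)·(-6) − (-29)·(-26)] + [(-29)·(-3) − (-22)·(-6)] + [(-22)·6 − 30·(-3)]| = 2723, so the area is 1361.5.
Along each edge there are gcd(|Δx|,|Δy|)+1 lattice points, so counting each shared vertex once the boundary has gcd(24,21) + gcd(22,23) + gcd(26,12) + gcd(13,20) + gcd(7,3) + gcd(52,9) = 3+1+2+1+1+1 = 9.
By Pick's theorem A = I + B/2 − 1, so I = 1361.5 − 9/2 + 1 = 1358.

1358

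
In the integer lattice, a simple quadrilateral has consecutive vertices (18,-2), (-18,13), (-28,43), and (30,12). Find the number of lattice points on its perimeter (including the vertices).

The number of boundary lattice points is Σ gcd(|Δx|,|Δy|) = gcd(36,15) + gcd(10,30) + gcd(58,31) + gcd(12,14) = 3+10+1+2 = 16.

16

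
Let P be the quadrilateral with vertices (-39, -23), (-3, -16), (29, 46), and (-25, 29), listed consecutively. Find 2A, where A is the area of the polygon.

4578

Using the shoelace formula, 2A = |((-39)·(-16) − (-3)·(-23)) + ((-3)·46 − 29·(-16)) + (29·29 − (-25)·46) + ((-25)·(-23) − (-39)·29)| = 4578, so the area is 2289.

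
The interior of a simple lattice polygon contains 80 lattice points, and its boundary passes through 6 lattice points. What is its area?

By Pick's theorem, A = I + B/2 − 1 = 80 + 6/2 − 1 = 82.

82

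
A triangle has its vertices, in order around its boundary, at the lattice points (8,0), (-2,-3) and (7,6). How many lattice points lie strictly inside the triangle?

By the shoelace formula, twice the signed area is |(8·(-3) − (-2)·0) + ((-2)·6 − 7·(-3)) + (7·0 − 8·6)| = 63, so the area is 31.5.
The number of boundary lattice points is Σ gcd(|Δx|,|Δy|) = gcd(10,3) + gcd(9,9) + gcd(1,6) = 1+9+1 = 11.
Pick's theorem gives I = A − B/2 + 1 = 31.5 − 11/2 + 1 = 27.

27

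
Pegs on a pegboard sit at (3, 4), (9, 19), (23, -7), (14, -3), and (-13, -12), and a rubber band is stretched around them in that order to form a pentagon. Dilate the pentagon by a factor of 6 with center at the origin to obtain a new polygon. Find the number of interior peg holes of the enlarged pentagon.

12022

Using the shoelace formula, 2A = |(3·19 − 9·4) + (9·(-7) − 23·19) + (23·(-3) − 14·(-7)) + (14·(-12) − (-13)·(-3)) + ((-13)·4 − 3·(-12))| = 673, so the area is 336.5.
Along each edge there are gcd(|Δx|,|Δy|)+1 lattice points, so counting each shared vertex once the boundary has gcd(6,15) + gcd(14,26) + gcd(9,4) + gcd(27,9) + gcd(16,16) = 3+2+1+9+16 = 31.
Scaling by 6 multiplies the area by 6² = 36 (so the new area is 12114) and multiplies the boundary lattice-point count by 6, giving 186.
By Pick's theorem, the interior count of the dilated polygon is 12114 − 186/2 + 1 = 12022.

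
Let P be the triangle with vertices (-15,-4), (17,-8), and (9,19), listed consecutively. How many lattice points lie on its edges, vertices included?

The number of boundary lattice points is Σ gcd(|Δx|,|Δy|) = gcd(32,4) + gcd(8,27) + gcd(24,23) = 4+1+1 = 6.

6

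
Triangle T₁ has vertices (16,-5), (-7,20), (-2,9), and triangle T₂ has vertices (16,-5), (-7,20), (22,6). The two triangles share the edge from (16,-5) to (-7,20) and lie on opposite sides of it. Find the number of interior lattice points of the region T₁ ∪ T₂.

The union is the simple quadrilateral with vertices (16,-5), (-2,9), (-7,20), (22,6) in order.
By the shoelace formula, twice the signed area is |[16·9 − (-2)·(-5)] + [(-2)·20 − (-7)·9] + [(-7)·6 − 22·20] + [22·(-5) − 16·6]| = 531, so the area is 265.5.
The number of boundary lattice points is Σ gcd(|Δx|,|Δy|) = gcd(18,14) + gcd(5,11) + gcd(29,14) + gcd(6,11) = 2+1+1+1 = 5.
By Pick's theorem I = A − B/2 + 1 = 265.5 − 5/2 + 1 = 264.

264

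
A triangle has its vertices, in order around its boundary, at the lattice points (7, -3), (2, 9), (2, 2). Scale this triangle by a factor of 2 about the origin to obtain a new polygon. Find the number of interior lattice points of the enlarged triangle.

58

Using the shoelace formula, 2A = |[7·9 − 2·(-3)] + [2·2 − 2·9] + [2·(-3) − 7·2]| = 35, so the area is 17.5.
Summing gcd(|Δx|,|Δy|) over the edges gives the boundary count: gcd(5,12) + gcd(0,7) + gcd(5,5) = 1+7+5 = 13.
Scaling by 2 multiplies the area by 2² = 4 (so the new area is 70) and multiplies the boundary lattice-point count by 2, giving 26.
By Pick's theorem, the interior count of the dilated polygon is 70 − 26/2 + 1 = 58.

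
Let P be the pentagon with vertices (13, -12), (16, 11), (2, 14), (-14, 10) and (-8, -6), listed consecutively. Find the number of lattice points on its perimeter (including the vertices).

Along each edge there are gcd(|Δx|,|Δy|)+1 lattice points, so counting each shared vertex once the boundary has gcd(3,23) + gcd(14,3) + gcd(16,4) + gcd(6,16) + gcd(21,6) = 1+1+4+2+3 = 11.

11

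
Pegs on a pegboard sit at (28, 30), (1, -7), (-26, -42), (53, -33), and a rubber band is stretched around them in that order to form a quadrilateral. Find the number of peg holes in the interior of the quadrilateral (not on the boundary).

Using the shoelace formula, 2A = |(28·(-7) − 1·30) + (1·(-42) − (-26)·(-7)) + ((-26)·(-33) − 53·(-42)) + (53·30 − 28·(-33))| = 5148, so the area is 2574.
The number of boundary lattice points is Σ gcd(|Δx|,|Δy|) = gcd(27,37) + gcd(27,35) + gcd(79,9) + gcd(25,63) = 1+1+1+1 = 4.
Pick's theorem gives I = A − B/2 + 1 = 2574 − 4/2 + 1 = 2573.

2573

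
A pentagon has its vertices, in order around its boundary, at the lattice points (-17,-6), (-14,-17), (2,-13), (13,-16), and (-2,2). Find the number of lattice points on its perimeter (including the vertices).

10

The number of boundary lattice points is Σ gcd(|Δx|,|Δy|) = gcd(3,11) + gcd(16,4) + gcd(11,3) + gcd(15,18) + gcd(15,8) = 1+4+1+3+1 = 10.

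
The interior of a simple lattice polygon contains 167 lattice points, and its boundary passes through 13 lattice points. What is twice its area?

Pick's theorem states A = I + B/2 − 1, so A = 167 + 13/2 − 1 = 345/2.
Hence 2A = 345.

345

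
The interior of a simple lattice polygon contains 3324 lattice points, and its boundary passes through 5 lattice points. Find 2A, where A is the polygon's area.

6651

By Pick's theorem, A = I + B/2 − 1 = 3324 + 5/2 − 1 = 6651/2.
Hence 2A = 6651.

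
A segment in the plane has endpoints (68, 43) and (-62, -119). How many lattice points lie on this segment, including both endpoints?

The number of lattice points on a segment between lattice points is gcd(|Δx|,|Δy|) + 1 = gcd(130,162) + 1 = 2 + 1 = 3.

3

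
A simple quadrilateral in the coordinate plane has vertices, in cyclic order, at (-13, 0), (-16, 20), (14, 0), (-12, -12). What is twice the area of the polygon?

Using the shoelace formula, 2A = |((-13)·20 − (-16)·0) + ((-16)·0 − 14·20) + (14·(-12) − (-12)·0) + ((-12)·0 − (-13)·(-12))| = 864, so the area is 432.

864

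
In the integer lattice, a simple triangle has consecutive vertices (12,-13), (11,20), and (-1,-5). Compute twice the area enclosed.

The shoelace formula gives twice the area as |[12·20 − 11·(-13)] + [11·(-5) − (-1)·20] + [(-1)·(-13) − 12·(-5)]| = 421, so the area is 210.5.

421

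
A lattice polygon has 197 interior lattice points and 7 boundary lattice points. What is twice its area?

399

By Pick's theorem, A = I + B/2 − 1 = 197 + 7/2 − 1 = 399/2.
Hence 2A = 399.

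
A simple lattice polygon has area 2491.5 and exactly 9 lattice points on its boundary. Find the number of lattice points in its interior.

2488

Pick's theorem A = I + B/2 − 1 rearranges to I = A − B/2 + 1 = 2491.5 − 9/2 + 1 = 2488.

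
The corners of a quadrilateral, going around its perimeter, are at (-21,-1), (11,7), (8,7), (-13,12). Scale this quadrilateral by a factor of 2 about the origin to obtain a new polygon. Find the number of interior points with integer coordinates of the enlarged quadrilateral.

662

By the shoelace formula, twice the signed area is |[(-21)·7 − 11·(-1)] + [11·7 − 8·7] + [8·12 − (-13)·7] + [(-13)·(-1) − (-21)·12]| = 337, so the area is 337/2.
Summing gcd(|Δx|,|Δy|) over the edges gives the boundary count: gcd(32,8) + gcd(3,0) + gcd(21,5) + gcd(8,13) = 8+3+1+1 = 13.
Scaling by 2 multiplies the area by 2² = 4 (so the new area is 674) and multiplies the boundary lattice-point count by 2, giving 26.
By Pick's theorem, the interior count of the dilated polygon is 674 − 26/2 + 1 = 662.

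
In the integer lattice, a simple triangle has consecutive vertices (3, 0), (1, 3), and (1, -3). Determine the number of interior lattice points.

3

Using the shoelace formula, 2A = |(3·3 − 1·0) + (1·(-3) − 1·3) + (1·0 − 3·(-3))| = 12, so the area is 6.
The number of boundary lattice points is Σ gcd(|Δx|,|Δy|) = gcd(2,3) + gcd(0,6) + gcd(2,3) = 1+6+1 = 8.
By Pick's theorem A = I + B/2 − 1, so I = 6 − 8/2 + 1 = 3.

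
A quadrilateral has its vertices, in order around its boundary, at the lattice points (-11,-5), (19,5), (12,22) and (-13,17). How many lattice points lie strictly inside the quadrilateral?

The shoelace formula gives twice the area as |[(-11)·5 − 19·(-5)] + [19·22 − 12·5] + [12·17 − (-13)·22] + [(-13)·(-5) − (-11)·17]| = 1140, so the area is 570.
Along each edge there are gcd(|Δx|,|Δy|)+1 lattice points, so counting each shared vertex once the boundary has gcd(30,10) + gcd(7,17) + gcd(25,5) + gcd(2,22) = 10+1+5+2 = 18.
Pick's theorem gives I = A − B/2 + 1 = 570 − 18/2 + 1 = 562.

562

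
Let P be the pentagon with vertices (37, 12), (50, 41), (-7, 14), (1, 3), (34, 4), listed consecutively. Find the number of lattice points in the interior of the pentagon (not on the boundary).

Using the shoelace formula, 2A = |[37·41 − 50·12] + [50·14 − (-7)·41] + [(-7)·3 − 1·14] + [1·4 − 34·3] + [34·12 − 37·4]| = 2031, so the area is 2031/2.
Summing gcd(|Δx|,|Δy|) over the edges gives the boundary count: gcd(13,29) + gcd(57,27) + gcd(8,11) + gcd(33,1) + gcd(3,8) = 1+3+1+1+1 = 7.
Pick's theorem gives I = A − B/2 + 1 = 2031/2 − 7/2 + 1 = 1013.

1013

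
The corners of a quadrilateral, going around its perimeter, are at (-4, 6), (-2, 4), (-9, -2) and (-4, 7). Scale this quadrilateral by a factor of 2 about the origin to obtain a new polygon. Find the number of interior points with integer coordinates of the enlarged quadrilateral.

The shoelace formula gives twice the area as |((-4)·4 − (-2)·6) + ((-2)·(-2) − (-9)·4) + ((-9)·7 − (-4)·(-2)) + ((-4)·6 − (-4)·7)| = 31, so the area is 15.5.
The number of boundary lattice points is Σ gcd(|Δx|,|Δy|) = gcd(2,2) + gcd(7,6) + gcd(5,9) + gcd(0,1) = 2+1+1+1 = 5.
Scaling by 2 multiplies the area by 2² = 4 (so the new area is 62) and multiplies the boundary lattice-point count by 2, giving 10.
By Pick's theorem, the interior count of the dilated polygon is 62 − 10/2 + 1 = 58.

58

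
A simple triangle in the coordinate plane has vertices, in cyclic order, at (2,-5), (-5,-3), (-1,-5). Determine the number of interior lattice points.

The shoelace formula gives twice the area as |[2·(-3) − (-5)·(-5)] + [(-5)·(-5) − (-1)·(-3)] + [(-1)·(-5) − 2·(-5)]| = 6, so the area is 3.
Along each edge there are gcd(|Δx|,|Δy|)+1 lattice points, so counting each shared vertex once the boundary has gcd(7,2) + gcd(4,2) + gcd(3,0) = 1+2+3 = 6.
By Pick's theorem A = I + B/2 − 1, so I = 3 − 6/2 + 1 = 1.

1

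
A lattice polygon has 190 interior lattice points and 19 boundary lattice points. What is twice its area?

Pick's theorem states A = I + B/2 − 1, so A = 190 + 19/2 − 1 = 397/2.
Hence 2A = 397.

397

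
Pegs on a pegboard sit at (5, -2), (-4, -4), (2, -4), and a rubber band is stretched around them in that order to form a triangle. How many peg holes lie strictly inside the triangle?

3

The shoelace formula gives twice the area as |(5·(-4) − (-4)·(-2)) + ((-4)·(-4) − 2·(-4)) + (2·(-2) − 5·(-4))| = 12, so the area is 6.
Along each edge there are gcd(|Δx|,|Δy|)+1 lattice points, so counting each shared vertex once the boundary has gcd(9,2) + gcd(6,0) + gcd(3,2) = 1+6+1 = 8.
Pick's theorem gives I = A − B/2 + 1 = 6 − 8/2 + 1 = 3.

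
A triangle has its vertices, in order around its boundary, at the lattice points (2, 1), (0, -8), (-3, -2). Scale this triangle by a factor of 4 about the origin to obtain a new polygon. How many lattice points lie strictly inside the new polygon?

303

By the shoelace formula, twice the signed area is |(2·(-8) − 0·1) + (0·(-2) − (-3)·(-8)) + ((-3)·1 − 2·(-2))| = 39, so the area is 19.5.
Summing gcd(|Δx|,|Δy|) over the edges gives the boundary count: gcd(2,9) + gcd(3,6) + gcd(5,3) = 1+3+1 = 5.
Scaling by 4 multiplies the area by 4² = 16 (so the new area is 312) and multiplies the boundary lattice-point count by 4, giving 20.
By Pick's theorem, the interior count of the dilated polygon is 312 − 20/2 + 1 = 303.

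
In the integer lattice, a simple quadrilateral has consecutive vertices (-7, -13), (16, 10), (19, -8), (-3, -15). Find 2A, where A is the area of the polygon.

555

By the shoelace formula, twice the signed area is |((-7)·10 − 16·(-13)) + (16·(-8) − 19·10) + (19·(-15) − (-3)·(-8)) + ((-3)·(-13) − (-7)·(-15))| = 555, so the area is 277.5.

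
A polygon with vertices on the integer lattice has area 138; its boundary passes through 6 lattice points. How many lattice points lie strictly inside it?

From Pick's theorem, I = A − B/2 + 1 = 138 − 6/2 + 1 = 136.

136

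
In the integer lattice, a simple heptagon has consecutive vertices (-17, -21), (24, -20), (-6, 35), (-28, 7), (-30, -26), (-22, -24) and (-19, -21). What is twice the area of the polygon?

Using the shoelace formula, 2A = |((-17)·(-20) − 24·(-21)) + (24·35 − (-6)·(-20)) + ((-6)·7 − (-28)·35) + ((-28)·(-26) − (-30)·7) + ((-30)·(-24) − (-22)·(-26)) + ((-22)·(-21) − (-19)·(-24)) + ((-19)·(-21) − (-17)·(-21))| = 3636, so the area is 1818.

3636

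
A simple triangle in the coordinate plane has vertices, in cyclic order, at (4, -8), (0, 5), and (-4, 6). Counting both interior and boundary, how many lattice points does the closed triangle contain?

27

By the shoelace formula, twice the signed area is |[4·5 − 0·(-8)] + [0·6 − (-4)·5] + [(-4)·(-8) − 4·6]| = 48, so the area is 24.
Along each edge there are gcd(|Δx|,|Δy|)+1 lattice points, so counting each shared vertex once the boundary has gcd(4,13) + gcd(4,1) + gcd(8,14) = 1+1+2 = 4.
Pick's theorem gives I = A − B/2 + 1 = 24 − 4/2 + 1 = 23, so the closed region contains I + B = 23 + 4 = 27 lattice points.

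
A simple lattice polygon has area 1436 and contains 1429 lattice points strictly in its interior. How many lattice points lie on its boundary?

16

Pick's theorem gives A = I + B/2 − 1, so B = 2(A − I + 1) = 2(1436 − 1429 + 1) = 16.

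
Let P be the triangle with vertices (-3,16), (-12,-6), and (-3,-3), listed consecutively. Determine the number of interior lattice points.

75

Using the shoelace formula, 2A = |((-3)·(-6) − (-12)·16) + ((-12)·(-3) − (-3)·(-6)) + ((-3)·16 − (-3)·(-3))| = 171, so the area is 85.5.
Along each edge there are gcd(|Δx|,|Δy|)+1 lattice points, so counting each shared vertex once the boundary has gcd(9,22) + gcd(9,3) + gcd(0,19) = 1+3+19 = 23.
By Pick's theorem A = I + B/2 − 1, so I = 85.5 − 23/2 + 1 = 75.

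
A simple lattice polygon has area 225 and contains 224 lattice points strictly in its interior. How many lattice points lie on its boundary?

4

Pick's theorem gives A = I + B/2 − 1, so B = 2(A − I + 1) = 2(225 − 224 + 1) = 4.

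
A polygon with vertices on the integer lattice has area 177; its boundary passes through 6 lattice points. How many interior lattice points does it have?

175

From Pick's theorem, I = A − B/2 + 1 = 177 − 6/2 + 1 = 175.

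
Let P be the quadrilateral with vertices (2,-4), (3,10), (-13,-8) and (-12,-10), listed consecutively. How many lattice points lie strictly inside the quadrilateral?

The shoelace formula gives twice the area as |(2·10 − 3·(-4)) + (3·(-8) − (-13)·10) + ((-13)·(-10) − (-12)·(-8)) + ((-12)·(-4) − 2·(-10))| = 240, so the area is 120.
Summing gcd(|Δx|,|Δy|) over the edges gives the boundary count: gcd(1,14) + gcd(16,18) + gcd(1,2) + gcd(14,6) = 1+2+1+2 = 6.
Pick's theorem gives I = A − B/2 + 1 = 120 − 6/2 + 1 = 118.

118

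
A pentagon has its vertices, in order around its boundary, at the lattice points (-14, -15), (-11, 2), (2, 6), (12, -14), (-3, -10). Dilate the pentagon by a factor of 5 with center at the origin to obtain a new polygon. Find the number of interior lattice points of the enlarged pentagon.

The shoelace formula gives twice the area as |[(-14)·2 − (-11)·(-15)] + [(-11)·6 − 2·2] + [2·(-14) − 12·6] + [12·(-10) − (-3)·(-14)] + [(-3)·(-15) − (-14)·(-10)]| = 620, so the area is 310.
The number of boundary lattice points is Σ gcd(|Δx|,|Δy|) = gcd(3,17) + gcd(13,4) + gcd(10,20) + gcd(15,4) + gcd(11,5) = 1+1+10+1+1 = 14.
Scaling by 5 multiplies the area by 5² = 25 (so the new area is 7750) and multiplies the boundary lattice-point count by 5, giving 70.
By Pick's theorem, the interior count of the dilated polygon is 7750 − 70/2 + 1 = 7716.

7716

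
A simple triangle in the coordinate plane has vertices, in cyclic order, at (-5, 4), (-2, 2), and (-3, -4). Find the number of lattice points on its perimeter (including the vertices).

The number of boundary lattice points is Σ gcd(|Δx|,|Δy|) = gcd(3,2) + gcd(1,6) + gcd(2,8) = 1+1+2 = 4.

4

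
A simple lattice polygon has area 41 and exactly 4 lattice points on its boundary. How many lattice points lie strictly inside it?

40

Pick's theorem A = I + B/2 − 1 rearranges to I = A − B/2 + 1 = 41 − 4/2 + 1 = 40.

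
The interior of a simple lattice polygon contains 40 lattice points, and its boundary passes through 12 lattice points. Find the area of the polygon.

By Pick's theorem, A = I + B/2 − 1 = 40 + 12/2 − 1 = 45.

45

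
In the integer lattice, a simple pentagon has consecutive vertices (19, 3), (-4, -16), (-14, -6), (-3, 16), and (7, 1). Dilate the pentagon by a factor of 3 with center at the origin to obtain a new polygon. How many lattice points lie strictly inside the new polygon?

3769

The shoelace formula gives twice the area as |(19·(-16) − (-4)·3) + ((-4)·(-6) − (-14)·(-16)) + ((-14)·16 − (-3)·(-6)) + ((-3)·1 − 7·16) + (7·3 − 19·1)| = 847, so the area is 847/2.
Summing gcd(|Δx|,|Δy|) over the edges gives the boundary count: gcd(23,19) + gcd(10,10) + gcd(11,22) + gcd(10,15) + gcd(12,2) = 1+10+11+5+2 = 29.
Scaling by 3 multiplies the area by 3² = 9 (so the new area is 3811.5) and multiplies the boundary lattice-point count by 3, giving 87.
By Pick's theorem, the interior count of the dilated polygon is 3811.5 − 87/2 + 1 = 3769.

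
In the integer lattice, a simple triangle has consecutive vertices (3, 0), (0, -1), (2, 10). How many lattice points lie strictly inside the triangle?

15

Using the shoelace formula, 2A = |(3·(-1) − 0·0) + (0·10 − 2·(-1)) + (2·0 − 3·10)| = 31, so the area is 15.5.
Summing gcd(|Δx|,|Δy|) over the edges gives the boundary count: gcd(3,1) + gcd(2,11) + gcd(1,10) = 1+1+1 = 3.
By Pick's theorem A = I + B/2 − 1, so I = 15.5 − 3/2 + 1 = 15.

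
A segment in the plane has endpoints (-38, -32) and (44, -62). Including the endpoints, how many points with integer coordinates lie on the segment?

The number of lattice points on a segment between lattice points is gcd(|Δx|,|Δy|) + 1 = gcd(82,30) + 1 = 2 + 1 = 3.

3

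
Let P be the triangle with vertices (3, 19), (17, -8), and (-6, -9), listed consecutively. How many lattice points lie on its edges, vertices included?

The number of boundary lattice points is Σ gcd(|Δx|,|Δy|) = gcd(14,27) + gcd(23,1) + gcd(9,28) = 1+1+1 = 3.

3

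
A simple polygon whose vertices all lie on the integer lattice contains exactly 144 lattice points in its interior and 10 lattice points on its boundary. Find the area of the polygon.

148

By Pick's theorem, A = I + B/2 − 1 = 144 + 10/2 − 1 = 148.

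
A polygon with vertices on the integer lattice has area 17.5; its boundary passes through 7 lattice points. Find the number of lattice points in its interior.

15

Pick's theorem A = I + B/2 − 1 rearranges to I = A − B/2 + 1 = 17.5 − 7/2 + 1 = 15.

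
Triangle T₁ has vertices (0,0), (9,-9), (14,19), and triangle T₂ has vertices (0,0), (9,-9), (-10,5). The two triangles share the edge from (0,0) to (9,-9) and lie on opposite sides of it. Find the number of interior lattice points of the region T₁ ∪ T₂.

The union is the simple quadrilateral with vertices (0,0), (14,19), (9,-9), (-10,5) in order.
Using the shoelace formula, 2A = |[0·19 − 14·0] + [14·(-9) − 9·19] + [9·5 − (-10)·(-9)] + [(-10)·0 − 0·5]| = 342, so the area is 171.
Along each edge there are gcd(|Δx|,|Δy|)+1 lattice points, so counting each shared vertex once the boundary has gcd(14,19) + gcd(5,28) + gcd(19,14) + gcd(10,5) = 1+1+1+5 = 8.
By Pick's theorem I = A − B/2 + 1 = 171 − 8/2 + 1 = 168.

168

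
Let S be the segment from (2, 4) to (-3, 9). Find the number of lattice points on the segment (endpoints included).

6

The number of lattice points on a segment between lattice points is gcd(|Δx|,|Δy|) + 1 = gcd(5,5) + 1 = 5 + 1 = 6.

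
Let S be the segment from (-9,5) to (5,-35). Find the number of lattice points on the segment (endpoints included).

3

The number of lattice points on a segment between lattice points is gcd(|Δx|,|Δy|) + 1 = gcd(14,40) + 1 = 2 + 1 = 3.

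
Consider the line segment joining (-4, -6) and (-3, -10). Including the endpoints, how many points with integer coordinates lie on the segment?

The number of lattice points on a segment between lattice points is gcd(|Δx|,|Δy|) + 1 = gcd(1,4) + 1 = 1 + 1 = 2.

2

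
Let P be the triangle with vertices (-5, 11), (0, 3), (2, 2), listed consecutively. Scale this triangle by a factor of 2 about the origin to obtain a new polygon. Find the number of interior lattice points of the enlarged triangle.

Using the shoelace formula, 2A = |[(-5)·3 − 0·11] + [0·2 − 2·3] + [2·11 − (-5)·2]| = 11, so the area is 5.5.
Along each edge there are gcd(|Δx|,|Δy|)+1 lattice points, so counting each shared vertex once the boundary has gcd(5,8) + gcd(2,1) + gcd(7,9) = 1+1+1 = 3.
Scaling by 2 multiplies the area by 2² = 4 (so the new area is 22) and multiplies the boundary lattice-point count by 2, giving 6.
By Pick's theorem, the interior count of the dilated polygon is 22 − 6/2 + 1 = 20.

20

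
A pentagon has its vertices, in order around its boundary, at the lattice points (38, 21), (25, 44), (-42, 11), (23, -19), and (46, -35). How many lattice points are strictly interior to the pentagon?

By the shoelace formula, twice the signed area is |[38·44 − 25·21] + [25·11 − (-42)·44] + [(-42)·(-19) − 23·11] + [23·(-35) − 46·(-19)] + [46·21 − 38·(-35)]| = 6180, so the area is 3090.
Summing gcd(|Δx|,|Δy|) over the edges gives the boundary count: gcd(13,23) + gcd(67,33) + gcd(65,30) + gcd(23,16) + gcd(8,56) = 1+1+5+1+8 = 16.
Pick's theorem gives I = A − B/2 + 1 = 3090 − 16/2 + 1 = 3083.

3083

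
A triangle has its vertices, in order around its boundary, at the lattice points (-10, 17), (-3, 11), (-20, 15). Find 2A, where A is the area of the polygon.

The shoelace formula gives twice the area as |((-10)·11 − (-3)·17) + ((-3)·15 − (-20)·11) + ((-20)·17 − (-10)·15)| = 74, so the area is 37.

74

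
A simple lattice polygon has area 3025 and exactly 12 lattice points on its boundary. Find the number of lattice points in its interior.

Pick's theorem A = I + B/2 − 1 rearranges to I = A − B/2 + 1 = 3025 − 12/2 + 1 = 3020.

3020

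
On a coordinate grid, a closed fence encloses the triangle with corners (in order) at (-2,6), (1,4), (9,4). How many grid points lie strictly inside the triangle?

4

The shoelace formula gives twice the area as |[(-2)·4 − 1·6] + [1·4 − 9·4] + [9·6 − (-2)·4]| = 16, so the area is 8.
The number of boundary lattice points is Σ gcd(|Δx|,|Δy|) = gcd(3,2) + gcd(8,0) + gcd(11,2) = 1+8+1 = 10.
Pick's theorem gives I = A − B/2 + 1 = 8 − 10/2 + 1 = 4.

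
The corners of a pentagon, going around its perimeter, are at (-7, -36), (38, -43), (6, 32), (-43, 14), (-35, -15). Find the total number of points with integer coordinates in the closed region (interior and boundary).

By the shoelace formula, twice the signed area is |((-7)·(-43) − 38·(-36)) + (38·32 − 6·(-43)) + (6·14 − (-43)·32) + ((-43)·(-15) − (-35)·14) + ((-35)·(-36) − (-7)·(-15))| = 6893, so the area is 3446.5.
The number of boundary lattice points is Σ gcd(|Δx|,|Δy|) = gcd(45,7) + gcd(32,75) + gcd(49,18) + gcd(8,29) + gcd(28,21) = 1+1+1+1+7 = 11.
Pick's theorem gives I = A − B/2 + 1 = 3446.5 − 11/2 + 1 = 3442, so the closed region contains I + B = 3442 + 11 = 3453 lattice points.

3453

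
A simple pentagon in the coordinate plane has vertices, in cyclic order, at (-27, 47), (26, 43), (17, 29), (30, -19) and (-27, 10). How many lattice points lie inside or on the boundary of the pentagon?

2404

The shoelace formula gives twice the area as |[(-27)·43 − 26·47] + [26·29 − 17·43] + [17·(-19) − 30·29] + [30·10 − (-27)·(-19)] + [(-27)·47 − (-27)·10]| = 4765, so the area is 2382.5.
Along each edge there are gcd(|Δx|,|Δy|)+1 lattice points, so counting each shared vertex once the boundary has gcd(53,4) + gcd(9,14) + gcd(13,48) + gcd(57,29) + gcd(0,37) = 1+1+1+1+37 = 41.
Pick's theorem gives I = A − B/2 + 1 = 2382.5 − 41/2 + 1 = 2363, so the closed region contains I + B = 2363 + 41 = 2404 lattice points.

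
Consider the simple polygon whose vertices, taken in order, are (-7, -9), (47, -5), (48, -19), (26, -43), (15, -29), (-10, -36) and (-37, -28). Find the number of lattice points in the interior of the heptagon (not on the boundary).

By the shoelace formula, twice the signed area is |[(-7)·(-5) − 47·(-9)] + [47·(-19) − 48·(-5)] + [48·(-43) − 26·(-19)] + [26·(-29) − 15·(-43)] + [15·(-36) − (-10)·(-29)] + [(-10)·(-28) − (-37)·(-36)] + [(-37)·(-9) − (-7)·(-28)]| = 3619, so the area is 1809.5.
The number of boundary lattice points is Σ gcd(|Δx|,|Δy|) = gcd(54,4) + gcd(1,14) + gcd(22,24) + gcd(11,14) + gcd(25,7) + gcd(27,8) + gcd(30,19) = 2+1+2+1+1+1+1 = 9.
Pick's theorem gives I = A − B/2 + 1 = 1809.5 − 9/2 + 1 = 1806.

1806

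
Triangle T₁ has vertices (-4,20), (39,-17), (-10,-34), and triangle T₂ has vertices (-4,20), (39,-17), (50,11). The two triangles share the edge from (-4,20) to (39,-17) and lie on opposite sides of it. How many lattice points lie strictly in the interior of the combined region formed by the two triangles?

2070

The union is the simple quadrilateral with vertices (-4,20), (-10,-34), (39,-17), (50,11) in order.
The shoelace formula gives twice the area as |((-4)·(-34) − (-10)·20) + ((-10)·(-17) − 39·(-34)) + (39·11 − 50·(-17)) + (50·20 − (-4)·11)| = 4155, so the area is 2077.5.
Summing gcd(|Δx|,|Δy|) over the edges gives the boundary count: gcd(6,54) + gcd(49,17) + gcd(11,28) + gcd(54,9) = 6+1+1+9 = 17.
By Pick's theorem I = A − B/2 + 1 = 2077.5 − 17/2 + 1 = 2070.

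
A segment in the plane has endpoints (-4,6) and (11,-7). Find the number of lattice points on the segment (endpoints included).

2

The number of lattice points on a segment between lattice points is gcd(|Δx|,|Δy|) + 1 = gcd(15,13) + 1 = 1 + 1 = 2.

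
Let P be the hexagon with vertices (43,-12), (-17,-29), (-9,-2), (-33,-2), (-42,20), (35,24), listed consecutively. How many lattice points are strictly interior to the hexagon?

2800

Using the shoelace formula, 2A = |(43·(-29) − (-17)·(-12)) + ((-17)·(-2) − (-9)·(-29)) + ((-9)·(-2) − (-33)·(-2)) + ((-33)·20 − (-42)·(-2)) + ((-42)·24 − 35·20) + (35·(-12) − 43·24)| = 5630, so the area is 2815.
The number of boundary lattice points is Σ gcd(|Δx|,|Δy|) = gcd(60,17) + gcd(8,27) + gcd(24,0) + gcd(9,22) + gcd(77,4) + gcd(8,36) = 1+1+24+1+1+4 = 32.
Pick's theorem gives I = A − B/2 + 1 = 2815 − 32/2 + 1 = 2800.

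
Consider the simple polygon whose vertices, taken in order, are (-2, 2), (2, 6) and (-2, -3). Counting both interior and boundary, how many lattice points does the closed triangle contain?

16

Using the shoelace formula, 2A = |[(-2)·6 − 2·2] + [2·(-3) − (-2)·6] + [(-2)·2 − (-2)·(-3)]| = 20, so the area is 10.
The number of boundary lattice points is Σ gcd(|Δx|,|Δy|) = gcd(4,4) + gcd(4,9) + gcd(0,5) = 4+1+5 = 10.
Pick's theorem gives I = A − B/2 + 1 = 10 − 10/2 + 1 = 6, so the closed region contains I + B = 6 + 10 = 16 lattice points.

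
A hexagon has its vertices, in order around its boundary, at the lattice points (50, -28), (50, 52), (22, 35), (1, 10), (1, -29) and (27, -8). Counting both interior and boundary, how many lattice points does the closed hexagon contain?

By the shoelace formula, twice the signed area is |[50·52 − 50·(-28)] + [50·35 − 22·52] + [22·10 − 1·35] + [1·(-29) − 1·10] + [1·(-8) − 27·(-29)] + [27·(-28) − 50·(-8)]| = 5171, so the area is 2585.5.
Along each edge there are gcd(|Δx|,|Δy|)+1 lattice points, so counting each shared vertex once the boundary has gcd(0,80) + gcd(28,17) + gcd(21,25) + gcd(0,39) + gcd(26,21) + gcd(23,20) = 80+1+1+39+1+1 = 123.
Pick's theorem gives I = A − B/2 + 1 = 2585.5 − 123/2 + 1 = 2525, so the closed region contains I + B = 2525 + 123 = 2648 lattice points.

2648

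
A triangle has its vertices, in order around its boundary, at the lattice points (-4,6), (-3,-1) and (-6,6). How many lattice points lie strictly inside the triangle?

The shoelace formula gives twice the area as |[(-4)·(-1) − (-3)·6] + [(-3)·6 − (-6)·(-1)] + [(-6)·6 − (-4)·6]| = 14, so the area is 7.
The number of boundary lattice points is Σ gcd(|Δx|,|Δy|) = gcd(1,7) + gcd(3,7) + gcd(2,0) = 1+1+2 = 4.
Pick's theorem gives I = A − B/2 + 1 = 7 − 4/2 + 1 = 6.

6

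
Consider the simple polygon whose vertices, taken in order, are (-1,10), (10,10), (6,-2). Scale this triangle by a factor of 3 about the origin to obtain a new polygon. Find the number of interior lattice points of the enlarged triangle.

571

Using the shoelace formula, 2A = |[(-1)·10 − 10·10] + [10·(-2) − 6·10] + [6·10 − (-1)·(-2)]| = 132, so the area is 66.
Summing gcd(|Δx|,|Δy|) over the edges gives the boundary count: gcd(11,0) + gcd(4,12) + gcd(7,12) = 11+4+1 = 16.
Scaling by 3 multiplies the area by 3² = 9 (so the new area is 594) and multiplies the boundary lattice-point count by 3, giving 48.
By Pick's theorem, the interior count of the dilated polygon is 594 − 48/2 + 1 = 571.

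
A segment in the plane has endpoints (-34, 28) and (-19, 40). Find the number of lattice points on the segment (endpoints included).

The number of lattice points on a segment between lattice points is gcd(|Δx|,|Δy|) + 1 = gcd(15,12) + 1 = 3 + 1 = 4.

4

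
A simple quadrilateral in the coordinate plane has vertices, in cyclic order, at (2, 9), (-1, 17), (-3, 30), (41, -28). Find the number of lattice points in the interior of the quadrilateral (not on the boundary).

327

Using the shoelace formula, 2A = |(2·17 − (-1)·9) + ((-1)·30 − (-3)·17) + ((-3)·(-28) − 41·30) + (41·9 − 2·(-28))| = 657, so the area is 328.5.
Along each edge there are gcd(|Δx|,|Δy|)+1 lattice points, so counting each shared vertex once the boundary has gcd(3,8) + gcd(2,13) + gcd(44,58) + gcd(39,37) = 1+1+2+1 = 5.
By Pick's theorem A = I + B/2 − 1, so I = 328.5 − 5/2 + 1 = 327.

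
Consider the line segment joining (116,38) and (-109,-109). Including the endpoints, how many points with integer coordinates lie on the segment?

The number of lattice points on a segment between lattice points is gcd(|Δx|,|Δy|) + 1 = gcd(225,147) + 1 = 3 + 1 = 4.

4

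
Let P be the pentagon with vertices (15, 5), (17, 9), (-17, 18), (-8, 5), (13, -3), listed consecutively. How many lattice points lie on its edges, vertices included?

7

Along each edge there are gcd(|Δx|,|Δy|)+1 lattice points, so counting each shared vertex once the boundary has gcd(2,4) + gcd(34,9) + gcd(9,13) + gcd(21,8) + gcd(2,8) = 2+1+1+1+2 = 7.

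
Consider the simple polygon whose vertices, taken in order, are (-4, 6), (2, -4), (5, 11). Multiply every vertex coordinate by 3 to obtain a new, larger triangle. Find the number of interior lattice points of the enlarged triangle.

532

By the shoelace formula, twice the signed area is |[(-4)·(-4) − 2·6] + [2·11 − 5·(-4)] + [5·6 − (-4)·11]| = 120, so the area is 60.
Along each edge there are gcd(|Δx|,|Δy|)+1 lattice points, so counting each shared vertex once the boundary has gcd(6,10) + gcd(3,15) + gcd(9,5) = 2+3+1 = 6.
Scaling by 3 multiplies the area by 3² = 9 (so the new area is 540) and multiplies the boundary lattice-point count by 3, giving 18.
By Pick's theorem, the interior count of the dilated polygon is 540 − 18/2 + 1 = 532.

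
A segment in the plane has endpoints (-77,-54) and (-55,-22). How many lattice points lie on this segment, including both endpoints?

3

The number of lattice points on a segment between lattice points is gcd(|Δx|,|Δy|) + 1 = gcd(22,32) + 1 = 2 + 1 = 3.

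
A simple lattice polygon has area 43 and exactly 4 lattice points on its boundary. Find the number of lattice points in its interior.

42

From Pick's theorem, I = A − B/2 + 1 = 43 − 4/2 + 1 = 42.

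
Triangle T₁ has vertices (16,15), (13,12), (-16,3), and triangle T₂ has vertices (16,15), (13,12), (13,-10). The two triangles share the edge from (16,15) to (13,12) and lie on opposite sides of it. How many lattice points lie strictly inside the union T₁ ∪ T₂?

50

The union is the simple quadrilateral with vertices (16,15), (-16,3), (13,12), (13,-10) in order.
The shoelace formula gives twice the area as |[16·3 − (-16)·15] + [(-16)·12 − 13·3] + [13·(-10) − 13·12] + [13·15 − 16·(-10)]| = 126, so the area is 63.
Along each edge there are gcd(|Δx|,|Δy|)+1 lattice points, so counting each shared vertex once the boundary has gcd(32,12) + gcd(29,9) + gcd(0,22) + gcd(3,25) = 4+1+22+1 = 28.
By Pick's theorem I = A − B/2 + 1 = 63 − 28/2 + 1 = 50.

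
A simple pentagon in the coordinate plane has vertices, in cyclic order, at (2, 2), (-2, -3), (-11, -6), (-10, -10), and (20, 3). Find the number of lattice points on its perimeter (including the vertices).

Summing gcd(|Δx|,|Δy|) over the edges gives the boundary count: gcd(4,5) + gcd(9,3) + gcd(1,4) + gcd(30,13) + gcd(18,1) = 1+3+1+1+1 = 7.

7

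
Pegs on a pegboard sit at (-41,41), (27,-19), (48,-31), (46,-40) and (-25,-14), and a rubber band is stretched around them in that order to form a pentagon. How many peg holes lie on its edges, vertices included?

The number of boundary lattice points is Σ gcd(|Δx|,|Δy|) = gcd(68,60) + gcd(21,12) + gcd(2,9) + gcd(71,26) + gcd(16,55) = 4+3+1+1+1 = 10.

10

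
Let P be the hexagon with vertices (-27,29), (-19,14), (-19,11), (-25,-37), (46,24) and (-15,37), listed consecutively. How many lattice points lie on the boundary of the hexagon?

16

Summing gcd(|Δx|,|Δy|) over the edges gives the boundary count: gcd(8,15) + gcd(0,3) + gcd(6,48) + gcd(71,61) + gcd(61,13) + gcd(12,8) = 1+3+6+1+1+4 = 16.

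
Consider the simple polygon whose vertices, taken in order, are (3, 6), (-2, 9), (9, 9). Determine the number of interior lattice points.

By the shoelace formula, twice the signed area is |(3·9 − (-2)·6) + ((-2)·9 − 9·9) + (9·6 − 3·9)| = 33, so the area is 33/2.
The number of boundary lattice points is Σ gcd(|Δx|,|Δy|) = gcd(5,3) + gcd(11,0) + gcd(6,3) = 1+11+3 = 15.
Pick's theorem gives I = A − B/2 + 1 = 33/2 − 15/2 + 1 = 10.

10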